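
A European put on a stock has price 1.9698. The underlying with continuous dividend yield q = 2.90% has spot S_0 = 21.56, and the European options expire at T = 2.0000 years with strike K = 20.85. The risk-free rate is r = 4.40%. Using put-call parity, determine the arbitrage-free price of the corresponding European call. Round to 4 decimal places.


Answer: Call price = 3.2213

Derivation:
Put-call parity: C - P = S_0 * exp(-qT) - K * exp(-rT).
S_0 * exp(-qT) = 21.5600 * 0.94364995 = 20.34509287
K * exp(-rT) = 20.8500 * 0.91576088 = 19.09361428
C = P + S*exp(-qT) - K*exp(-rT)
C = 1.9698 + 20.34509287 - 19.09361428 = 3.2213


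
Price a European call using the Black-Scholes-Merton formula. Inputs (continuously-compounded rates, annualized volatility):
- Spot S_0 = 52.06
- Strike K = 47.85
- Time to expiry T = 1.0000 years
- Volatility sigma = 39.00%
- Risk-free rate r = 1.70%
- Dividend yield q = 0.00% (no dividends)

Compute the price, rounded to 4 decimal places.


d1 = (ln(S/K) + (r - q + 0.5*sigma^2) * T) / (sigma * sqrt(T)) = 0.45480970
d2 = d1 - sigma * sqrt(T) = 0.06480970
exp(-rT) = 0.98314368; exp(-qT) = 1.00000000
C = S_0 * exp(-qT) * N(d1) - K * exp(-rT) * N(d2)
N(d1) = 0.67537692; N(d2) = 0.52583724
C = 52.0600 * 1.00000000 * 0.67537692 - 47.8500 * 0.98314368 * 0.52583724 = 10.4229

Answer: Price = 10.4229


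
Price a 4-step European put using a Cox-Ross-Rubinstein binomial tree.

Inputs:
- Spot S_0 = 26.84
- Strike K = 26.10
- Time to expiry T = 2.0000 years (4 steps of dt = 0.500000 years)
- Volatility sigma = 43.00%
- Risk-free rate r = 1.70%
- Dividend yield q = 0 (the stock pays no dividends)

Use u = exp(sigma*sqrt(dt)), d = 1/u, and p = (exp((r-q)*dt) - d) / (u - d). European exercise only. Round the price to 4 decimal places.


Answer: Price = V(0,0) = 5.1942

Derivation:
dt = T/N = 0.500000
u = exp(sigma*sqrt(dt)) = 1.355345; d = 1/u = 0.737820
p = (exp((r-q)*dt) - d) / (u - d) = 0.438390
Discount per step: exp(-r*dt) = 0.991536
Stock lattice S(k, i) with i counting down-moves:
  k=0: S(0,0) = 26.8400
  k=1: S(1,0) = 36.3775; S(1,1) = 19.8031
  k=2: S(2,0) = 49.3040; S(2,1) = 26.8400; S(2,2) = 14.6111
  k=3: S(3,0) = 66.8239; S(3,1) = 36.3775; S(3,2) = 19.8031; S(3,3) = 10.7804
  k=4: S(4,0) = 90.5695; S(4,1) = 49.3040; S(4,2) = 26.8400; S(4,3) = 14.6111; S(4,4) = 7.9540
Terminal payoffs V(N, i) = max(K - S_T, 0):
  V(4,0) = 0.000000; V(4,1) = 0.000000; V(4,2) = 0.000000; V(4,3) = 11.488900; V(4,4) = 18.146042
Backward induction: V(k, i) = exp(-r*dt) * [p * V(k+1, i) + (1-p) * V(k+1, i+1)].
  V(3,0) = exp(-r*dt) * [p*0.000000 + (1-p)*0.000000] = 0.000000
  V(3,1) = exp(-r*dt) * [p*0.000000 + (1-p)*0.000000] = 0.000000
  V(3,2) = exp(-r*dt) * [p*0.000000 + (1-p)*11.488900] = 6.397674
  V(3,3) = exp(-r*dt) * [p*11.488900 + (1-p)*18.146042] = 15.098734
  V(2,0) = exp(-r*dt) * [p*0.000000 + (1-p)*0.000000] = 0.000000
  V(2,1) = exp(-r*dt) * [p*0.000000 + (1-p)*6.397674] = 3.562590
  V(2,2) = exp(-r*dt) * [p*6.397674 + (1-p)*15.098734] = 11.188771
  V(1,0) = exp(-r*dt) * [p*0.000000 + (1-p)*3.562590] = 1.983853
  V(1,1) = exp(-r*dt) * [p*3.562590 + (1-p)*11.188771] = 7.779128
  V(0,0) = exp(-r*dt) * [p*1.983853 + (1-p)*7.779128] = 5.194201


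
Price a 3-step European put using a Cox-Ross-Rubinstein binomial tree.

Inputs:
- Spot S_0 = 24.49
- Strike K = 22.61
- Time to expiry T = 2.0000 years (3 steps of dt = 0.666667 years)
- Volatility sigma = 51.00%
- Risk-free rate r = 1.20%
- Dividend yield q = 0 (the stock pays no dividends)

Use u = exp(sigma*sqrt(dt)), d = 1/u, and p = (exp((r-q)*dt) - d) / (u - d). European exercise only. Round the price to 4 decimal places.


Answer: Price = V(0,0) = 5.8866

Derivation:
dt = T/N = 0.666667
u = exp(sigma*sqrt(dt)) = 1.516512; d = 1/u = 0.659408
p = (exp((r-q)*dt) - d) / (u - d) = 0.406747
Discount per step: exp(-r*dt) = 0.992032
Stock lattice S(k, i) with i counting down-moves:
  k=0: S(0,0) = 24.4900
  k=1: S(1,0) = 37.1394; S(1,1) = 16.1489
  k=2: S(2,0) = 56.3223; S(2,1) = 24.4900; S(2,2) = 10.6487
  k=3: S(3,0) = 85.4135; S(3,1) = 37.1394; S(3,2) = 16.1489; S(3,3) = 7.0218
Terminal payoffs V(N, i) = max(K - S_T, 0):
  V(3,0) = 0.000000; V(3,1) = 0.000000; V(3,2) = 6.461105; V(3,3) = 15.588161
Backward induction: V(k, i) = exp(-r*dt) * [p * V(k+1, i) + (1-p) * V(k+1, i+1)].
  V(2,0) = exp(-r*dt) * [p*0.000000 + (1-p)*0.000000] = 0.000000
  V(2,1) = exp(-r*dt) * [p*0.000000 + (1-p)*6.461105] = 3.802531
  V(2,2) = exp(-r*dt) * [p*6.461105 + (1-p)*15.588161] = 11.781136
  V(1,0) = exp(-r*dt) * [p*0.000000 + (1-p)*3.802531] = 2.237890
  V(1,1) = exp(-r*dt) * [p*3.802531 + (1-p)*11.781136] = 8.467851
  V(0,0) = exp(-r*dt) * [p*2.237890 + (1-p)*8.467851] = 5.886555


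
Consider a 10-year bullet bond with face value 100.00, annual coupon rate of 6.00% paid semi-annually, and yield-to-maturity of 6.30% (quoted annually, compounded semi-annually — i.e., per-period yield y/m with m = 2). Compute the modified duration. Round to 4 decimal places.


Coupon per period c = face * coupon_rate / m = 3.000000
Periods per year m = 2; per-period yield y/m = 0.031500
Number of cashflows N = 20
Cashflows (t years, CF_t, discount factor 1/(1+y/m)^(m*t), PV):
  t = 0.5000: CF_t = 3.000000, DF = 0.969462, PV = 2.908386
  t = 1.0000: CF_t = 3.000000, DF = 0.939856, PV = 2.819569
  t = 1.5000: CF_t = 3.000000, DF = 0.911155, PV = 2.733465
  t = 2.0000: CF_t = 3.000000, DF = 0.883330, PV = 2.649991
  t = 2.5000: CF_t = 3.000000, DF = 0.856355, PV = 2.569065
  t = 3.0000: CF_t = 3.000000, DF = 0.830204, PV = 2.490611
  t = 3.5000: CF_t = 3.000000, DF = 0.804851, PV = 2.414552
  t = 4.0000: CF_t = 3.000000, DF = 0.780272, PV = 2.340817
  t = 4.5000: CF_t = 3.000000, DF = 0.756444, PV = 2.269333
  t = 5.0000: CF_t = 3.000000, DF = 0.733344, PV = 2.200032
  t = 5.5000: CF_t = 3.000000, DF = 0.710949, PV = 2.132847
  t = 6.0000: CF_t = 3.000000, DF = 0.689238, PV = 2.067714
  t = 6.5000: CF_t = 3.000000, DF = 0.668190, PV = 2.004570
  t = 7.0000: CF_t = 3.000000, DF = 0.647785, PV = 1.943354
  t = 7.5000: CF_t = 3.000000, DF = 0.628003, PV = 1.884008
  t = 8.0000: CF_t = 3.000000, DF = 0.608825, PV = 1.826474
  t = 8.5000: CF_t = 3.000000, DF = 0.590232, PV = 1.770697
  t = 9.0000: CF_t = 3.000000, DF = 0.572208, PV = 1.716624
  t = 9.5000: CF_t = 3.000000, DF = 0.554734, PV = 1.664201
  t = 10.0000: CF_t = 103.000000, DF = 0.537793, PV = 55.392706
Price P = sum_t PV_t = 97.799016
First compute Macaulay numerator sum_t t * PV_t:
  t * PV_t at t = 0.5000: 1.454193
  t * PV_t at t = 1.0000: 2.819569
  t * PV_t at t = 1.5000: 4.100198
  t * PV_t at t = 2.0000: 5.299981
  t * PV_t at t = 2.5000: 6.422663
  t * PV_t at t = 3.0000: 7.471832
  t * PV_t at t = 3.5000: 8.450933
  t * PV_t at t = 4.0000: 9.363267
  t * PV_t at t = 4.5000: 10.211997
  t * PV_t at t = 5.0000: 11.000158
  t * PV_t at t = 5.5000: 11.730658
  t * PV_t at t = 6.0000: 12.406284
  t * PV_t at t = 6.5000: 13.029705
  t * PV_t at t = 7.0000: 13.603481
  t * PV_t at t = 7.5000: 14.130061
  t * PV_t at t = 8.0000: 14.611793
  t * PV_t at t = 8.5000: 15.050926
  t * PV_t at t = 9.0000: 15.449612
  t * PV_t at t = 9.5000: 15.809912
  t * PV_t at t = 10.0000: 553.927056
Macaulay duration D = 746.344280 / 97.799016 = 7.631409
Modified duration = D / (1 + y/m) = 7.631409 / (1 + 0.031500) = 7.398361

Answer: Modified duration = 7.3984


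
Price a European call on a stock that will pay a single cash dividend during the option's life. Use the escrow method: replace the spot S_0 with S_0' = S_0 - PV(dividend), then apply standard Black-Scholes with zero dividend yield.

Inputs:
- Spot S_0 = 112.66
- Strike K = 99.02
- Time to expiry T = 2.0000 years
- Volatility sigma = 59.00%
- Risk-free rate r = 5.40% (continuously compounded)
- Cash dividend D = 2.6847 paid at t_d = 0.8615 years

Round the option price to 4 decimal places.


Answer: Price = 43.7772

Derivation:
PV(D) = D * exp(-r * t_d) = 2.6847 * 0.95454451 = 2.56266566
S_0' = S_0 - PV(D) = 112.6600 - 2.56266566 = 110.09733434
d1 = (ln(S_0'/K) + (r + sigma^2/2)*T) / (sigma*sqrt(T)) = 0.67372053
d2 = d1 - sigma*sqrt(T) = -0.16066547
exp(-rT) = 0.89762760
N(d1) = 0.74975550; N(d2) = 0.43617844
C = S_0' * N(d1) - K * exp(-rT) * N(d2) = 110.09733434 * 0.74975550 - 99.0200 * 0.89762760 * 0.43617844 = 43.7772


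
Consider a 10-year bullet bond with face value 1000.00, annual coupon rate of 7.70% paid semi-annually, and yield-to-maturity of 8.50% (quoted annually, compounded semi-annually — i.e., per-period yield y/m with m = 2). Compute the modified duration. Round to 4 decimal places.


Answer: Modified duration = 6.7745

Derivation:
Coupon per period c = face * coupon_rate / m = 38.500000
Periods per year m = 2; per-period yield y/m = 0.042500
Number of cashflows N = 20
Cashflows (t years, CF_t, discount factor 1/(1+y/m)^(m*t), PV):
  t = 0.5000: CF_t = 38.500000, DF = 0.959233, PV = 36.930456
  t = 1.0000: CF_t = 38.500000, DF = 0.920127, PV = 35.424897
  t = 1.5000: CF_t = 38.500000, DF = 0.882616, PV = 33.980717
  t = 2.0000: CF_t = 38.500000, DF = 0.846634, PV = 32.595412
  t = 2.5000: CF_t = 38.500000, DF = 0.812119, PV = 31.266582
  t = 3.0000: CF_t = 38.500000, DF = 0.779011, PV = 29.991925
  t = 3.5000: CF_t = 38.500000, DF = 0.747253, PV = 28.769233
  t = 4.0000: CF_t = 38.500000, DF = 0.716789, PV = 27.596387
  t = 4.5000: CF_t = 38.500000, DF = 0.687568, PV = 26.471354
  t = 5.0000: CF_t = 38.500000, DF = 0.659537, PV = 25.392186
  t = 5.5000: CF_t = 38.500000, DF = 0.632650, PV = 24.357013
  t = 6.0000: CF_t = 38.500000, DF = 0.606858, PV = 23.364041
  t = 6.5000: CF_t = 38.500000, DF = 0.582118, PV = 22.411550
  t = 7.0000: CF_t = 38.500000, DF = 0.558387, PV = 21.497890
  t = 7.5000: CF_t = 38.500000, DF = 0.535623, PV = 20.621477
  t = 8.0000: CF_t = 38.500000, DF = 0.513787, PV = 19.780794
  t = 8.5000: CF_t = 38.500000, DF = 0.492841, PV = 18.974382
  t = 9.0000: CF_t = 38.500000, DF = 0.472749, PV = 18.200846
  t = 9.5000: CF_t = 38.500000, DF = 0.453477, PV = 17.458845
  t = 10.0000: CF_t = 1038.500000, DF = 0.434989, PV = 451.736547
Price P = sum_t PV_t = 946.822537
First compute Macaulay numerator sum_t t * PV_t:
  t * PV_t at t = 0.5000: 18.465228
  t * PV_t at t = 1.0000: 35.424897
  t * PV_t at t = 1.5000: 50.971076
  t * PV_t at t = 2.0000: 65.190824
  t * PV_t at t = 2.5000: 78.166456
  t * PV_t at t = 3.0000: 89.975776
  t * PV_t at t = 3.5000: 100.692316
  t * PV_t at t = 4.0000: 110.385546
  t * PV_t at t = 4.5000: 119.121093
  t * PV_t at t = 5.0000: 126.960931
  t * PV_t at t = 5.5000: 133.963572
  t * PV_t at t = 6.0000: 140.184248
  t * PV_t at t = 6.5000: 145.675078
  t * PV_t at t = 7.0000: 150.485231
  t * PV_t at t = 7.5000: 154.661080
  t * PV_t at t = 8.0000: 158.246349
  t * PV_t at t = 8.5000: 161.282250
  t * PV_t at t = 9.0000: 163.807617
  t * PV_t at t = 9.5000: 165.859032
  t * PV_t at t = 10.0000: 4517.365471
Macaulay duration D = 6686.884070 / 946.822537 = 7.062447
Modified duration = D / (1 + y/m) = 7.062447 / (1 + 0.042500) = 6.774530


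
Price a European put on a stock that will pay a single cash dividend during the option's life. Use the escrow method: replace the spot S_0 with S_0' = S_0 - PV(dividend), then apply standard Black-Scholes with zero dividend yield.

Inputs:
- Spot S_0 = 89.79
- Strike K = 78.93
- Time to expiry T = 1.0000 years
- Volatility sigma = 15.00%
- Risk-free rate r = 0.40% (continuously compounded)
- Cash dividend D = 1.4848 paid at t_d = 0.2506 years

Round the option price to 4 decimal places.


Answer: Price = 1.5670

Derivation:
PV(D) = D * exp(-r * t_d) = 1.4848 * 0.99899810 = 1.48331238
S_0' = S_0 - PV(D) = 89.7900 - 1.48331238 = 88.30668762
d1 = (ln(S_0'/K) + (r + sigma^2/2)*T) / (sigma*sqrt(T)) = 0.85002972
d2 = d1 - sigma*sqrt(T) = 0.70002972
exp(-rT) = 0.99600799
N(-d1) = 0.19765428; N(-d2) = 0.24195437
P = K * exp(-rT) * N(-d2) - S_0' * N(-d1) = 78.9300 * 0.99600799 * 0.24195437 - 88.30668762 * 0.19765428 = 1.5670


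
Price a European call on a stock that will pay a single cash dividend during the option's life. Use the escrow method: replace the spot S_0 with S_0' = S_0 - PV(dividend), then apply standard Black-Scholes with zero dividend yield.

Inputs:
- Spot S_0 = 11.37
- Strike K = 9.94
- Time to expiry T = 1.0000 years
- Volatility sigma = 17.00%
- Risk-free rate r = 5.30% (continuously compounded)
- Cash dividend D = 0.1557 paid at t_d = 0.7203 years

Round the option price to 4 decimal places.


PV(D) = D * exp(-r * t_d) = 0.1557 * 0.96254361 = 0.14986804
S_0' = S_0 - PV(D) = 11.3700 - 0.14986804 = 11.22013196
d1 = (ln(S_0'/K) + (r + sigma^2/2)*T) / (sigma*sqrt(T)) = 1.10936847
d2 = d1 - sigma*sqrt(T) = 0.93936847
exp(-rT) = 0.94838001
N(d1) = 0.86636437; N(d2) = 0.82622920
C = S_0' * N(d1) - K * exp(-rT) * N(d2) = 11.22013196 * 0.86636437 - 9.9400 * 0.94838001 * 0.82622920 = 1.9319

Answer: Price = 1.9319


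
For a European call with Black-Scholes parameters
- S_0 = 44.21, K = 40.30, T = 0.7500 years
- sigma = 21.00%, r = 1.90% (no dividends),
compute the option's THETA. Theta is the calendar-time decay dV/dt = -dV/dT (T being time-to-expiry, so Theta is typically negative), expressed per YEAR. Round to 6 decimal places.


d1 = 0.6784527630; d2 = 0.4965874282
phi(d1) = 0.3169257977; exp(-qT) = 1.0000000000; exp(-rT) = 0.9858510507
Theta = -S*exp(-qT)*phi(d1)*sigma/(2*sqrt(T)) - r*K*exp(-rT)*N(d2) + q*S*exp(-qT)*N(d1)
N(d1) = 0.7512576677; N(d2) = 0.6902599898; sqrt(T) = 0.8660254038
Term 1 = -44.2100 * 1.0000000000 * 0.3169257977 * 0.2100 / (2 * 0.8660254038) = -1.6987785725
Term 2 = -0.0190 * 40.3000 * 0.9858510507 * 0.6902599898 = -0.5210539007
Term 3 = 0 (no dividend yield, q = 0)
Theta = -1.6987785725 + (-0.5210539007) + (0.0000000000) = -2.219832

Answer: Theta = -2.219832


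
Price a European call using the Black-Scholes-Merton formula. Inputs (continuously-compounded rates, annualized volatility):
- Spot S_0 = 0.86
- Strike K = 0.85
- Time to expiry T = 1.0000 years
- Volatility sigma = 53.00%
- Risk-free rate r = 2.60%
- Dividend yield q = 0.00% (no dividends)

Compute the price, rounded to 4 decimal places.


d1 = (ln(S/K) + (r - q + 0.5*sigma^2) * T) / (sigma * sqrt(T)) = 0.33612460
d2 = d1 - sigma * sqrt(T) = -0.19387540
exp(-rT) = 0.97433509; exp(-qT) = 1.00000000
C = S_0 * exp(-qT) * N(d1) - K * exp(-rT) * N(d2)
N(d1) = 0.63161155; N(d2) = 0.42313672
C = 0.8600 * 1.00000000 * 0.63161155 - 0.8500 * 0.97433509 * 0.42313672 = 0.1928

Answer: Price = 0.1928


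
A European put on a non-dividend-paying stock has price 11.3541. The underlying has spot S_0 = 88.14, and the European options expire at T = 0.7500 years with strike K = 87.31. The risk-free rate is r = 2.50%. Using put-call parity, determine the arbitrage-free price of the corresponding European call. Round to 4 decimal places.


Answer: Call price = 13.8059

Derivation:
Put-call parity: C - P = S_0 * exp(-qT) - K * exp(-rT).
S_0 * exp(-qT) = 88.1400 * 1.00000000 = 88.14000000
K * exp(-rT) = 87.3100 * 0.98142469 = 85.68818949
C = P + S*exp(-qT) - K*exp(-rT)
C = 11.3541 + 88.14000000 - 85.68818949 = 13.8059


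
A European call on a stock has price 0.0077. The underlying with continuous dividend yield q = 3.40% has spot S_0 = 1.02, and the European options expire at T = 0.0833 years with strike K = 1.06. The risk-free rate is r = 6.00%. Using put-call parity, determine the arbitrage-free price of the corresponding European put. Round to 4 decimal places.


Answer: Put price = 0.0453

Derivation:
Put-call parity: C - P = S_0 * exp(-qT) - K * exp(-rT).
S_0 * exp(-qT) = 1.0200 * 0.99717181 = 1.01711524
K * exp(-rT) = 1.0600 * 0.99501447 = 1.05471534
P = C - S*exp(-qT) + K*exp(-rT)
P = 0.0077 - 1.01711524 + 1.05471534 = 0.0453


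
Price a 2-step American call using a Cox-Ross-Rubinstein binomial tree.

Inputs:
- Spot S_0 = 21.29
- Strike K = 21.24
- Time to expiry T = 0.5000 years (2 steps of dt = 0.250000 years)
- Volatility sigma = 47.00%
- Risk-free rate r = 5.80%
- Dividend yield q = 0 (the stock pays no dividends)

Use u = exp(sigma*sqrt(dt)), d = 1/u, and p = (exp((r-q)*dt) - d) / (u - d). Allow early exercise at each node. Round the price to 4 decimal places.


Answer: Price = V(0,0) = 2.8032

Derivation:
dt = T/N = 0.250000
u = exp(sigma*sqrt(dt)) = 1.264909; d = 1/u = 0.790571
p = (exp((r-q)*dt) - d) / (u - d) = 0.472311
Discount per step: exp(-r*dt) = 0.985605
Stock lattice S(k, i) with i counting down-moves:
  k=0: S(0,0) = 21.2900
  k=1: S(1,0) = 26.9299; S(1,1) = 16.8313
  k=2: S(2,0) = 34.0639; S(2,1) = 21.2900; S(2,2) = 13.3063
Terminal payoffs V(N, i) = max(S_T - K, 0):
  V(2,0) = 12.823876; V(2,1) = 0.050000; V(2,2) = 0.000000
Backward induction: V(k, i) = exp(-r*dt) * [p * V(k+1, i) + (1-p) * V(k+1, i+1)]; then take max(V_cont, immediate exercise) for American.
  V(1,0) = exp(-r*dt) * [p*12.823876 + (1-p)*0.050000] = 5.995666; exercise = 5.689908; V(1,0) = max -> 5.995666
  V(1,1) = exp(-r*dt) * [p*0.050000 + (1-p)*0.000000] = 0.023276; exercise = 0.000000; V(1,1) = max -> 0.023276
  V(0,0) = exp(-r*dt) * [p*5.995666 + (1-p)*0.023276] = 2.803156; exercise = 0.050000; V(0,0) = max -> 2.803156


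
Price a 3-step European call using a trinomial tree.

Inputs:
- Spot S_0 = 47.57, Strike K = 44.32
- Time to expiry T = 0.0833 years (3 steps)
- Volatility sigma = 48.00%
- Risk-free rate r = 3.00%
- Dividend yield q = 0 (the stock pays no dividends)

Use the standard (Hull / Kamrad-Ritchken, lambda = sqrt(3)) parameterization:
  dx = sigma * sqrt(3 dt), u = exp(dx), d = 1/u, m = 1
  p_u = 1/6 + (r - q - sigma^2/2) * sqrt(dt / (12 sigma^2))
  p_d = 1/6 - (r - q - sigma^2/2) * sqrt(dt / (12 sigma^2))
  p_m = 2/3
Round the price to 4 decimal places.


Answer: Price = V(0,0) = 4.6544

Derivation:
dt = T/N = 0.027767; dx = sigma*sqrt(3*dt) = 0.138536
u = exp(dx) = 1.148591; d = 1/u = 0.870632
p_u = 0.158128, p_m = 0.666667, p_d = 0.175205
Discount per step: exp(-r*dt) = 0.999167
Stock lattice S(k, j) with j the centered position index:
  k=0: S(0,+0) = 47.5700
  k=1: S(1,-1) = 41.4159; S(1,+0) = 47.5700; S(1,+1) = 54.6385
  k=2: S(2,-2) = 36.0580; S(2,-1) = 41.4159; S(2,+0) = 47.5700; S(2,+1) = 54.6385; S(2,+2) = 62.7573
  k=3: S(3,-3) = 31.3933; S(3,-2) = 36.0580; S(3,-1) = 41.4159; S(3,+0) = 47.5700; S(3,+1) = 54.6385; S(3,+2) = 62.7573; S(3,+3) = 72.0825
Terminal payoffs V(N, j) = max(S_T - K, 0):
  V(3,-3) = 0.000000; V(3,-2) = 0.000000; V(3,-1) = 0.000000; V(3,+0) = 3.250000; V(3,+1) = 10.318494; V(3,+2) = 18.437306; V(3,+3) = 27.762504
Backward induction: V(k, j) = exp(-r*dt) * [p_u * V(k+1, j+1) + p_m * V(k+1, j) + p_d * V(k+1, j-1)]
  V(2,-2) = exp(-r*dt) * [p_u*0.000000 + p_m*0.000000 + p_d*0.000000] = 0.000000
  V(2,-1) = exp(-r*dt) * [p_u*3.250000 + p_m*0.000000 + p_d*0.000000] = 0.513489
  V(2,+0) = exp(-r*dt) * [p_u*10.318494 + p_m*3.250000 + p_d*0.000000] = 3.795151
  V(2,+1) = exp(-r*dt) * [p_u*18.437306 + p_m*10.318494 + p_d*3.250000] = 10.355245
  V(2,+2) = exp(-r*dt) * [p_u*27.762504 + p_m*18.437306 + p_d*10.318494] = 18.474034
  V(1,-1) = exp(-r*dt) * [p_u*3.795151 + p_m*0.513489 + p_d*0.000000] = 0.941663
  V(1,+0) = exp(-r*dt) * [p_u*10.355245 + p_m*3.795151 + p_d*0.513489] = 4.253980
  V(1,+1) = exp(-r*dt) * [p_u*18.474034 + p_m*10.355245 + p_d*3.795151] = 10.480961
  V(0,+0) = exp(-r*dt) * [p_u*10.480961 + p_m*4.253980 + p_d*0.941663] = 4.654429


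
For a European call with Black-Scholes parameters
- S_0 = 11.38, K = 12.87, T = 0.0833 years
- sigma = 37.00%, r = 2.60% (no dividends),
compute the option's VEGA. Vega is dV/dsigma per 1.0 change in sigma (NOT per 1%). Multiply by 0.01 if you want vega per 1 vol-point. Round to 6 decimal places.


d1 = -1.0785241600; d2 = -1.1853125957
phi(d1) = 0.2230084279; exp(-qT) = 1.0000000000; exp(-rT) = 0.9978365437
Vega = S * exp(-qT) * phi(d1) * sqrt(T) = 11.3800 * 1.0000000000 * 0.2230084279 * 0.2886173938 = 0.732464

Answer: Vega = 0.732464


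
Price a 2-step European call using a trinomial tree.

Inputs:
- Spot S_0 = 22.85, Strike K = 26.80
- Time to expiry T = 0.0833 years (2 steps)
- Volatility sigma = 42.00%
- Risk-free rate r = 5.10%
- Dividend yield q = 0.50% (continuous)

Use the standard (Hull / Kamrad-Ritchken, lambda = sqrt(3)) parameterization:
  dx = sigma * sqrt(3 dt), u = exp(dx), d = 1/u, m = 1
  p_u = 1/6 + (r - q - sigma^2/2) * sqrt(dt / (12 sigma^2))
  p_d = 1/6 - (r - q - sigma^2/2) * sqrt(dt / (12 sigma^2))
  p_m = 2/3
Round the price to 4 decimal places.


Answer: Price = V(0,0) = 0.1016

Derivation:
dt = T/N = 0.041650; dx = sigma*sqrt(3*dt) = 0.148463
u = exp(dx) = 1.160050; d = 1/u = 0.862032
p_u = 0.160747, p_m = 0.666667, p_d = 0.172586
Discount per step: exp(-r*dt) = 0.997878
Stock lattice S(k, j) with j the centered position index:
  k=0: S(0,+0) = 22.8500
  k=1: S(1,-1) = 19.6974; S(1,+0) = 22.8500; S(1,+1) = 26.5071
  k=2: S(2,-2) = 16.9798; S(2,-1) = 19.6974; S(2,+0) = 22.8500; S(2,+1) = 26.5071; S(2,+2) = 30.7496
Terminal payoffs V(N, j) = max(S_T - K, 0):
  V(2,-2) = 0.000000; V(2,-1) = 0.000000; V(2,+0) = 0.000000; V(2,+1) = 0.000000; V(2,+2) = 3.949587
Backward induction: V(k, j) = exp(-r*dt) * [p_u * V(k+1, j+1) + p_m * V(k+1, j) + p_d * V(k+1, j-1)]
  V(1,-1) = exp(-r*dt) * [p_u*0.000000 + p_m*0.000000 + p_d*0.000000] = 0.000000
  V(1,+0) = exp(-r*dt) * [p_u*0.000000 + p_m*0.000000 + p_d*0.000000] = 0.000000
  V(1,+1) = exp(-r*dt) * [p_u*3.949587 + p_m*0.000000 + p_d*0.000000] = 0.633538
  V(0,+0) = exp(-r*dt) * [p_u*0.633538 + p_m*0.000000 + p_d*0.000000] = 0.101623


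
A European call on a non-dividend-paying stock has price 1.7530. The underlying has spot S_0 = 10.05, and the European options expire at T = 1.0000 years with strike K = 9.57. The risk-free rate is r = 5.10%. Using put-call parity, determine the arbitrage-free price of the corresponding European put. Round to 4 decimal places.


Put-call parity: C - P = S_0 * exp(-qT) - K * exp(-rT).
S_0 * exp(-qT) = 10.0500 * 1.00000000 = 10.05000000
K * exp(-rT) = 9.5700 * 0.95027867 = 9.09416688
P = C - S*exp(-qT) + K*exp(-rT)
P = 1.7530 - 10.05000000 + 9.09416688 = 0.7972

Answer: Put price = 0.7972


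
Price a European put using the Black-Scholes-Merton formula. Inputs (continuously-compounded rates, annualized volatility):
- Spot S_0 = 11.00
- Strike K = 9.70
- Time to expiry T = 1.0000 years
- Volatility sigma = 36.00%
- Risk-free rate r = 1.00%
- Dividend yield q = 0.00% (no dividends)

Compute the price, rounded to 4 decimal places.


Answer: Price = 0.8754

Derivation:
d1 = (ln(S/K) + (r - q + 0.5*sigma^2) * T) / (sigma * sqrt(T)) = 0.55713719
d2 = d1 - sigma * sqrt(T) = 0.19713719
exp(-rT) = 0.99004983; exp(-qT) = 1.00000000
P = K * exp(-rT) * N(-d2) - S_0 * exp(-qT) * N(-d1)
N(-d1) = 0.28871685; N(-d2) = 0.42186009
P = 9.7000 * 0.99004983 * 0.42186009 - 11.0000 * 1.00000000 * 0.28871685 = 0.8754


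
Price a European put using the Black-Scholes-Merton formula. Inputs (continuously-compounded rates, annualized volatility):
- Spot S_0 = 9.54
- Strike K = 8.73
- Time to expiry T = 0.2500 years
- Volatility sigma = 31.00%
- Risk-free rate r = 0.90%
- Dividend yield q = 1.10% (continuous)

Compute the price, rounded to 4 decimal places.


d1 = (ln(S/K) + (r - q + 0.5*sigma^2) * T) / (sigma * sqrt(T)) = 0.64671365
d2 = d1 - sigma * sqrt(T) = 0.49171365
exp(-rT) = 0.99775253; exp(-qT) = 0.99725378
P = K * exp(-rT) * N(-d2) - S_0 * exp(-qT) * N(-d1)
N(-d1) = 0.25890864; N(-d2) = 0.31146089
P = 8.7300 * 0.99775253 * 0.31146089 - 9.5400 * 0.99725378 * 0.25890864 = 0.2497

Answer: Price = 0.2497


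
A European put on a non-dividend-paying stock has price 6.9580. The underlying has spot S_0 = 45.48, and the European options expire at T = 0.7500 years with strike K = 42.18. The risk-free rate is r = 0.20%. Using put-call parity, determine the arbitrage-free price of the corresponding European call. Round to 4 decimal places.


Answer: Call price = 10.3212

Derivation:
Put-call parity: C - P = S_0 * exp(-qT) - K * exp(-rT).
S_0 * exp(-qT) = 45.4800 * 1.00000000 = 45.48000000
K * exp(-rT) = 42.1800 * 0.99850112 = 42.11677743
C = P + S*exp(-qT) - K*exp(-rT)
C = 6.9580 + 45.48000000 - 42.11677743 = 10.3212


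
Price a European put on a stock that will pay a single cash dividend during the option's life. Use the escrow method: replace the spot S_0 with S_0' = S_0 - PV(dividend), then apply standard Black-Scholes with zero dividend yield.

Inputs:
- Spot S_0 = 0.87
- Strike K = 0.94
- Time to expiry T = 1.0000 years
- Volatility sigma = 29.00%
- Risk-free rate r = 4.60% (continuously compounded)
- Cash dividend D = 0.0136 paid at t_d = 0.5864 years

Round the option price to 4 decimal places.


Answer: Price = 0.1229

Derivation:
PV(D) = D * exp(-r * t_d) = 0.0136 * 0.97338616 = 0.01323805
S_0' = S_0 - PV(D) = 0.8700 - 0.01323805 = 0.85676195
d1 = (ln(S_0'/K) + (r + sigma^2/2)*T) / (sigma*sqrt(T)) = -0.01610265
d2 = d1 - sigma*sqrt(T) = -0.30610265
exp(-rT) = 0.95504196
N(-d1) = 0.50642375; N(-d2) = 0.62023676
P = K * exp(-rT) * N(-d2) - S_0' * N(-d1) = 0.9400 * 0.95504196 * 0.62023676 - 0.85676195 * 0.50642375 = 0.1229


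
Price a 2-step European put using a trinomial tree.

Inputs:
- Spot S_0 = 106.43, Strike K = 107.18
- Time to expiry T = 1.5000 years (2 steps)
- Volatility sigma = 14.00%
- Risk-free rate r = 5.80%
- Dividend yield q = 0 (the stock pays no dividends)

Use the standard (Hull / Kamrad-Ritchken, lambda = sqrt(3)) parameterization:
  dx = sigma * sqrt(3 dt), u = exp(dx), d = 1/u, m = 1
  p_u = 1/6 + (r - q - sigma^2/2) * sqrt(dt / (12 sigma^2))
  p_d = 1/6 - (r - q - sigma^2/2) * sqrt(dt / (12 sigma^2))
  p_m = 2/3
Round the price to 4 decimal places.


dt = T/N = 0.750000; dx = sigma*sqrt(3*dt) = 0.210000
u = exp(dx) = 1.233678; d = 1/u = 0.810584
p_u = 0.252738, p_m = 0.666667, p_d = 0.080595
Discount per step: exp(-r*dt) = 0.957433
Stock lattice S(k, j) with j the centered position index:
  k=0: S(0,+0) = 106.4300
  k=1: S(1,-1) = 86.2705; S(1,+0) = 106.4300; S(1,+1) = 131.3004
  k=2: S(2,-2) = 69.9295; S(2,-1) = 86.2705; S(2,+0) = 106.4300; S(2,+1) = 131.3004; S(2,+2) = 161.9824
Terminal payoffs V(N, j) = max(K - S_T, 0):
  V(2,-2) = 37.250507; V(2,-1) = 20.909519; V(2,+0) = 0.750000; V(2,+1) = 0.000000; V(2,+2) = 0.000000
Backward induction: V(k, j) = exp(-r*dt) * [p_u * V(k+1, j+1) + p_m * V(k+1, j) + p_d * V(k+1, j-1)]
  V(1,-1) = exp(-r*dt) * [p_u*0.750000 + p_m*20.909519 + p_d*37.250507] = 16.402204
  V(1,+0) = exp(-r*dt) * [p_u*0.000000 + p_m*0.750000 + p_d*20.909519] = 2.092189
  V(1,+1) = exp(-r*dt) * [p_u*0.000000 + p_m*0.000000 + p_d*0.750000] = 0.057873
  V(0,+0) = exp(-r*dt) * [p_u*0.057873 + p_m*2.092189 + p_d*16.402204] = 2.615092

Answer: Price = V(0,0) = 2.6151


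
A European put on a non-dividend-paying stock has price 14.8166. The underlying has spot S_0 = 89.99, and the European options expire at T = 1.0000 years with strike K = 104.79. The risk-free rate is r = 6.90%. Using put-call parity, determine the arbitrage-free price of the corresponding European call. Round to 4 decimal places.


Answer: Call price = 7.0033

Derivation:
Put-call parity: C - P = S_0 * exp(-qT) - K * exp(-rT).
S_0 * exp(-qT) = 89.9900 * 1.00000000 = 89.99000000
K * exp(-rT) = 104.7900 * 0.93332668 = 97.80330281
C = P + S*exp(-qT) - K*exp(-rT)
C = 14.8166 + 89.99000000 - 97.80330281 = 7.0033


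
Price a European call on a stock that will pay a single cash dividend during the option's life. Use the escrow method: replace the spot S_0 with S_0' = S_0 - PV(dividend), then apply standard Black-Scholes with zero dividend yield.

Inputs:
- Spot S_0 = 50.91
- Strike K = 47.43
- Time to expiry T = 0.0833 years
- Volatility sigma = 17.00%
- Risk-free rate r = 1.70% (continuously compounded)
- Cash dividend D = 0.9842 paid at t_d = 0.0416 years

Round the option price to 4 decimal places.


PV(D) = D * exp(-r * t_d) = 0.9842 * 0.99929305 = 0.98350422
S_0' = S_0 - PV(D) = 50.9100 - 0.98350422 = 49.92649578
d1 = (ln(S_0'/K) + (r + sigma^2/2)*T) / (sigma*sqrt(T)) = 1.09888376
d2 = d1 - sigma*sqrt(T) = 1.04981881
exp(-rT) = 0.99858490
N(d1) = 0.86409062; N(d2) = 0.85309929
C = S_0' * N(d1) - K * exp(-rT) * N(d2) = 49.92649578 * 0.86409062 - 47.4300 * 0.99858490 * 0.85309929 = 2.7358

Answer: Price = 2.7358


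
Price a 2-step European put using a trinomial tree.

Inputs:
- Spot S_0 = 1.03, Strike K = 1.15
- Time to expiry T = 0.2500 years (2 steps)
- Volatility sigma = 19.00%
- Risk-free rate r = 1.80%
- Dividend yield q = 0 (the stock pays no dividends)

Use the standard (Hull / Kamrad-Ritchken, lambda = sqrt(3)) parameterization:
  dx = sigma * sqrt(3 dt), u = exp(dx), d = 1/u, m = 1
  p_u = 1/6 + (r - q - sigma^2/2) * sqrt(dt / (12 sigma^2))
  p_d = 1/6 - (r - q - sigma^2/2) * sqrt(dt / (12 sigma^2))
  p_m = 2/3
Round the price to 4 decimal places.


Answer: Price = V(0,0) = 0.1205

Derivation:
dt = T/N = 0.125000; dx = sigma*sqrt(3*dt) = 0.116351
u = exp(dx) = 1.123390; d = 1/u = 0.890163
p_u = 0.166640, p_m = 0.666667, p_d = 0.166694
Discount per step: exp(-r*dt) = 0.997753
Stock lattice S(k, j) with j the centered position index:
  k=0: S(0,+0) = 1.0300
  k=1: S(1,-1) = 0.9169; S(1,+0) = 1.0300; S(1,+1) = 1.1571
  k=2: S(2,-2) = 0.8162; S(2,-1) = 0.9169; S(2,+0) = 1.0300; S(2,+1) = 1.1571; S(2,+2) = 1.2999
Terminal payoffs V(N, j) = max(K - S_T, 0):
  V(2,-2) = 0.333838; V(2,-1) = 0.233132; V(2,+0) = 0.120000; V(2,+1) = 0.000000; V(2,+2) = 0.000000
Backward induction: V(k, j) = exp(-r*dt) * [p_u * V(k+1, j+1) + p_m * V(k+1, j) + p_d * V(k+1, j-1)]
  V(1,-1) = exp(-r*dt) * [p_u*0.120000 + p_m*0.233132 + p_d*0.333838] = 0.230548
  V(1,+0) = exp(-r*dt) * [p_u*0.000000 + p_m*0.120000 + p_d*0.233132] = 0.118594
  V(1,+1) = exp(-r*dt) * [p_u*0.000000 + p_m*0.000000 + p_d*0.120000] = 0.019958
  V(0,+0) = exp(-r*dt) * [p_u*0.019958 + p_m*0.118594 + p_d*0.230548] = 0.120548


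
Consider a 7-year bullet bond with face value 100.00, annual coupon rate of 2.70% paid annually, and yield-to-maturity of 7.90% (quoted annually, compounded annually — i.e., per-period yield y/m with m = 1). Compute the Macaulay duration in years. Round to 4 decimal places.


Coupon per period c = face * coupon_rate / m = 2.700000
Periods per year m = 1; per-period yield y/m = 0.079000
Number of cashflows N = 7
Cashflows (t years, CF_t, discount factor 1/(1+y/m)^(m*t), PV):
  t = 1.0000: CF_t = 2.700000, DF = 0.926784, PV = 2.502317
  t = 2.0000: CF_t = 2.700000, DF = 0.858929, PV = 2.319107
  t = 3.0000: CF_t = 2.700000, DF = 0.796041, PV = 2.149312
  t = 4.0000: CF_t = 2.700000, DF = 0.737758, PV = 1.991948
  t = 5.0000: CF_t = 2.700000, DF = 0.683743, PV = 1.846106
  t = 6.0000: CF_t = 2.700000, DF = 0.633682, PV = 1.710941
  t = 7.0000: CF_t = 102.700000, DF = 0.587286, PV = 60.314305
Price P = sum_t PV_t = 72.834036
Macaulay numerator sum_t t * PV_t:
  t * PV_t at t = 1.0000: 2.502317
  t * PV_t at t = 2.0000: 4.638215
  t * PV_t at t = 3.0000: 6.447936
  t * PV_t at t = 4.0000: 7.967792
  t * PV_t at t = 5.0000: 9.230528
  t * PV_t at t = 6.0000: 10.265647
  t * PV_t at t = 7.0000: 422.200138
Macaulay duration D = (sum_t t * PV_t) / P = 463.252573 / 72.834036 = 6.360386

Answer: Macaulay duration = 6.3604 years


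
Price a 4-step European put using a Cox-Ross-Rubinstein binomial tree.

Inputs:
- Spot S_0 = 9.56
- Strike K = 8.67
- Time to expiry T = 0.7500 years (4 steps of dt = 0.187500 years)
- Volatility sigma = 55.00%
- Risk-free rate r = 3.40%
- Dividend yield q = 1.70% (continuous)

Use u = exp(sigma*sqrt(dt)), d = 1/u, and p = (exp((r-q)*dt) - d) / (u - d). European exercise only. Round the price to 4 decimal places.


dt = T/N = 0.187500
u = exp(sigma*sqrt(dt)) = 1.268908; d = 1/u = 0.788079
p = (exp((r-q)*dt) - d) / (u - d) = 0.447380
Discount per step: exp(-r*dt) = 0.993645
Stock lattice S(k, i) with i counting down-moves:
  k=0: S(0,0) = 9.5600
  k=1: S(1,0) = 12.1308; S(1,1) = 7.5340
  k=2: S(2,0) = 15.3928; S(2,1) = 9.5600; S(2,2) = 5.9374
  k=3: S(3,0) = 19.5321; S(3,1) = 12.1308; S(3,2) = 7.5340; S(3,3) = 4.6792
  k=4: S(4,0) = 24.7844; S(4,1) = 15.3928; S(4,2) = 9.5600; S(4,3) = 5.9374; S(4,4) = 3.6875
Terminal payoffs V(N, i) = max(K - S_T, 0):
  V(4,0) = 0.000000; V(4,1) = 0.000000; V(4,2) = 0.000000; V(4,3) = 2.732586; V(4,4) = 4.982459
Backward induction: V(k, i) = exp(-r*dt) * [p * V(k+1, i) + (1-p) * V(k+1, i+1)].
  V(3,0) = exp(-r*dt) * [p*0.000000 + (1-p)*0.000000] = 0.000000
  V(3,1) = exp(-r*dt) * [p*0.000000 + (1-p)*0.000000] = 0.000000
  V(3,2) = exp(-r*dt) * [p*0.000000 + (1-p)*2.732586] = 1.500484
  V(3,3) = exp(-r*dt) * [p*2.732586 + (1-p)*4.982459] = 3.950644
  V(2,0) = exp(-r*dt) * [p*0.000000 + (1-p)*0.000000] = 0.000000
  V(2,1) = exp(-r*dt) * [p*0.000000 + (1-p)*1.500484] = 0.823928
  V(2,2) = exp(-r*dt) * [p*1.500484 + (1-p)*3.950644] = 2.836351
  V(1,0) = exp(-r*dt) * [p*0.000000 + (1-p)*0.823928] = 0.452425
  V(1,1) = exp(-r*dt) * [p*0.823928 + (1-p)*2.836351] = 1.923730
  V(0,0) = exp(-r*dt) * [p*0.452425 + (1-p)*1.923730] = 1.257455

Answer: Price = V(0,0) = 1.2575


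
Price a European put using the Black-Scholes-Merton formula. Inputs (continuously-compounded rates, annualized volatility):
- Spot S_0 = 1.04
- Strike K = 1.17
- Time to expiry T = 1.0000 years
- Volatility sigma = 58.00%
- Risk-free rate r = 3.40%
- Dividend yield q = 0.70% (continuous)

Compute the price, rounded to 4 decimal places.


d1 = (ln(S/K) + (r - q + 0.5*sigma^2) * T) / (sigma * sqrt(T)) = 0.13347752
d2 = d1 - sigma * sqrt(T) = -0.44652248
exp(-rT) = 0.96657150; exp(-qT) = 0.99302444
P = K * exp(-rT) * N(-d2) - S_0 * exp(-qT) * N(-d1)
N(-d1) = 0.44690787; N(-d2) = 0.67239006
P = 1.1700 * 0.96657150 * 0.67239006 - 1.0400 * 0.99302444 * 0.44690787 = 0.2989

Answer: Price = 0.2989


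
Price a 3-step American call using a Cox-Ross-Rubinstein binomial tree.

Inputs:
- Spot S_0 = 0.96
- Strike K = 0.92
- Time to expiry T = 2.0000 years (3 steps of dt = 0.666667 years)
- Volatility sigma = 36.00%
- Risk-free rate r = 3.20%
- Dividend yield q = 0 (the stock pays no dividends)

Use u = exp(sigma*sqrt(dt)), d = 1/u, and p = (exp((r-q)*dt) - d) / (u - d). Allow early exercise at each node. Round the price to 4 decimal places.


dt = T/N = 0.666667
u = exp(sigma*sqrt(dt)) = 1.341702; d = 1/u = 0.745322
p = (exp((r-q)*dt) - d) / (u - d) = 0.463196
Discount per step: exp(-r*dt) = 0.978893
Stock lattice S(k, i) with i counting down-moves:
  k=0: S(0,0) = 0.9600
  k=1: S(1,0) = 1.2880; S(1,1) = 0.7155
  k=2: S(2,0) = 1.7282; S(2,1) = 0.9600; S(2,2) = 0.5333
  k=3: S(3,0) = 2.3187; S(3,1) = 1.2880; S(3,2) = 0.7155; S(3,3) = 0.3975
Terminal payoffs V(N, i) = max(S_T - K, 0):
  V(3,0) = 1.398671; V(3,1) = 0.368034; V(3,2) = 0.000000; V(3,3) = 0.000000
Backward induction: V(k, i) = exp(-r*dt) * [p * V(k+1, i) + (1-p) * V(k+1, i+1)]; then take max(V_cont, immediate exercise) for American.
  V(2,0) = exp(-r*dt) * [p*1.398671 + (1-p)*0.368034] = 0.827576; exercise = 0.808157; V(2,0) = max -> 0.827576
  V(2,1) = exp(-r*dt) * [p*0.368034 + (1-p)*0.000000] = 0.166873; exercise = 0.040000; V(2,1) = max -> 0.166873
  V(2,2) = exp(-r*dt) * [p*0.000000 + (1-p)*0.000000] = 0.000000; exercise = 0.000000; V(2,2) = max -> 0.000000
  V(1,0) = exp(-r*dt) * [p*0.827576 + (1-p)*0.166873] = 0.462926; exercise = 0.368034; V(1,0) = max -> 0.462926
  V(1,1) = exp(-r*dt) * [p*0.166873 + (1-p)*0.000000] = 0.075664; exercise = 0.000000; V(1,1) = max -> 0.075664
  V(0,0) = exp(-r*dt) * [p*0.462926 + (1-p)*0.075664] = 0.249658; exercise = 0.040000; V(0,0) = max -> 0.249658

Answer: Price = V(0,0) = 0.2497


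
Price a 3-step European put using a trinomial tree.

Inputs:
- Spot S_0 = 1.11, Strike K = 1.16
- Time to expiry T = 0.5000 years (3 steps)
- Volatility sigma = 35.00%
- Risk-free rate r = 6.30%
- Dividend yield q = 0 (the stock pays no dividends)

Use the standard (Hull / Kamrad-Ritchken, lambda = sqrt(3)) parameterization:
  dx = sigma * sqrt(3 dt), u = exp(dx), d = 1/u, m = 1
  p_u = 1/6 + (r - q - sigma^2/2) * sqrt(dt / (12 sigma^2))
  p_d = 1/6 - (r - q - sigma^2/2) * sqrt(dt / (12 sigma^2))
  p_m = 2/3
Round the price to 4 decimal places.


dt = T/N = 0.166667; dx = sigma*sqrt(3*dt) = 0.247487
u = exp(dx) = 1.280803; d = 1/u = 0.780760
p_u = 0.167256, p_m = 0.666667, p_d = 0.166077
Discount per step: exp(-r*dt) = 0.989555
Stock lattice S(k, j) with j the centered position index:
  k=0: S(0,+0) = 1.1100
  k=1: S(1,-1) = 0.8666; S(1,+0) = 1.1100; S(1,+1) = 1.4217
  k=2: S(2,-2) = 0.6766; S(2,-1) = 0.8666; S(2,+0) = 1.1100; S(2,+1) = 1.4217; S(2,+2) = 1.8209
  k=3: S(3,-3) = 0.5283; S(3,-2) = 0.6766; S(3,-1) = 0.8666; S(3,+0) = 1.1100; S(3,+1) = 1.4217; S(3,+2) = 1.8209; S(3,+3) = 2.3322
Terminal payoffs V(N, j) = max(K - S_T, 0):
  V(3,-3) = 0.631706; V(3,-2) = 0.483359; V(3,-1) = 0.293356; V(3,+0) = 0.050000; V(3,+1) = 0.000000; V(3,+2) = 0.000000; V(3,+3) = 0.000000
Backward induction: V(k, j) = exp(-r*dt) * [p_u * V(k+1, j+1) + p_m * V(k+1, j) + p_d * V(k+1, j-1)]
  V(2,-2) = exp(-r*dt) * [p_u*0.293356 + p_m*0.483359 + p_d*0.631706] = 0.471243
  V(2,-1) = exp(-r*dt) * [p_u*0.050000 + p_m*0.293356 + p_d*0.483359] = 0.281240
  V(2,+0) = exp(-r*dt) * [p_u*0.000000 + p_m*0.050000 + p_d*0.293356] = 0.081196
  V(2,+1) = exp(-r*dt) * [p_u*0.000000 + p_m*0.000000 + p_d*0.050000] = 0.008217
  V(2,+2) = exp(-r*dt) * [p_u*0.000000 + p_m*0.000000 + p_d*0.000000] = 0.000000
  V(1,-1) = exp(-r*dt) * [p_u*0.081196 + p_m*0.281240 + p_d*0.471243] = 0.276419
  V(1,+0) = exp(-r*dt) * [p_u*0.008217 + p_m*0.081196 + p_d*0.281240] = 0.101145
  V(1,+1) = exp(-r*dt) * [p_u*0.000000 + p_m*0.008217 + p_d*0.081196] = 0.018765
  V(0,+0) = exp(-r*dt) * [p_u*0.018765 + p_m*0.101145 + p_d*0.276419] = 0.115259

Answer: Price = V(0,0) = 0.1153


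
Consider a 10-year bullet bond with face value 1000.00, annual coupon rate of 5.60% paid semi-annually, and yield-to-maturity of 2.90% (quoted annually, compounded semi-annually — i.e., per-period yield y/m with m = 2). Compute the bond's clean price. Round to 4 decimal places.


Coupon per period c = face * coupon_rate / m = 28.000000
Periods per year m = 2; per-period yield y/m = 0.014500
Number of cashflows N = 20
Cashflows (t years, CF_t, discount factor 1/(1+y/m)^(m*t), PV):
  t = 0.5000: CF_t = 28.000000, DF = 0.985707, PV = 27.599803
  t = 1.0000: CF_t = 28.000000, DF = 0.971619, PV = 27.205326
  t = 1.5000: CF_t = 28.000000, DF = 0.957732, PV = 26.816487
  t = 2.0000: CF_t = 28.000000, DF = 0.944043, PV = 26.433205
  t = 2.5000: CF_t = 28.000000, DF = 0.930550, PV = 26.055402
  t = 3.0000: CF_t = 28.000000, DF = 0.917250, PV = 25.682998
  t = 3.5000: CF_t = 28.000000, DF = 0.904140, PV = 25.315918
  t = 4.0000: CF_t = 28.000000, DF = 0.891217, PV = 24.954083
  t = 4.5000: CF_t = 28.000000, DF = 0.878479, PV = 24.597421
  t = 5.0000: CF_t = 28.000000, DF = 0.865923, PV = 24.245856
  t = 5.5000: CF_t = 28.000000, DF = 0.853547, PV = 23.899316
  t = 6.0000: CF_t = 28.000000, DF = 0.841347, PV = 23.557729
  t = 6.5000: CF_t = 28.000000, DF = 0.829322, PV = 23.221024
  t = 7.0000: CF_t = 28.000000, DF = 0.817469, PV = 22.889131
  t = 7.5000: CF_t = 28.000000, DF = 0.805785, PV = 22.561983
  t = 8.0000: CF_t = 28.000000, DF = 0.794268, PV = 22.239510
  t = 8.5000: CF_t = 28.000000, DF = 0.782916, PV = 21.921646
  t = 9.0000: CF_t = 28.000000, DF = 0.771726, PV = 21.608325
  t = 9.5000: CF_t = 28.000000, DF = 0.760696, PV = 21.299483
  t = 10.0000: CF_t = 1028.000000, DF = 0.749823, PV = 770.818425
Price P = sum_t PV_t = 1232.923068

Answer: Price = 1232.9231


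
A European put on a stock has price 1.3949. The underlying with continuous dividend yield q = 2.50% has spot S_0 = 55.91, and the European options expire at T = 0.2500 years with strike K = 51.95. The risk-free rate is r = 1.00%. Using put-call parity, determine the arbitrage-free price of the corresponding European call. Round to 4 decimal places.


Put-call parity: C - P = S_0 * exp(-qT) - K * exp(-rT).
S_0 * exp(-qT) = 55.9100 * 0.99376949 = 55.56165222
K * exp(-rT) = 51.9500 * 0.99750312 = 51.82028721
C = P + S*exp(-qT) - K*exp(-rT)
C = 1.3949 + 55.56165222 - 51.82028721 = 5.1363

Answer: Call price = 5.1363


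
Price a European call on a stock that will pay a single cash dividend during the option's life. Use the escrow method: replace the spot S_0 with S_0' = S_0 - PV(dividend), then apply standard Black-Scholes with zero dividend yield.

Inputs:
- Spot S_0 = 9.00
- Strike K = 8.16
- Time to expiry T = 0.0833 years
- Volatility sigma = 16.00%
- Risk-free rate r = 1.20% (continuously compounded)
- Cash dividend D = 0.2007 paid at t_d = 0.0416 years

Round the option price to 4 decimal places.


Answer: Price = 0.6555

Derivation:
PV(D) = D * exp(-r * t_d) = 0.2007 * 0.99950092 = 0.20059984
S_0' = S_0 - PV(D) = 9.0000 - 0.20059984 = 8.79940016
d1 = (ln(S_0'/K) + (r + sigma^2/2)*T) / (sigma*sqrt(T)) = 1.67837310
d2 = d1 - sigma*sqrt(T) = 1.63219431
exp(-rT) = 0.99900090
N(d1) = 0.95336286; N(d2) = 0.94868072
C = S_0' * N(d1) - K * exp(-rT) * N(d2) = 8.79940016 * 0.95336286 - 8.1600 * 0.99900090 * 0.94868072 = 0.6555
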